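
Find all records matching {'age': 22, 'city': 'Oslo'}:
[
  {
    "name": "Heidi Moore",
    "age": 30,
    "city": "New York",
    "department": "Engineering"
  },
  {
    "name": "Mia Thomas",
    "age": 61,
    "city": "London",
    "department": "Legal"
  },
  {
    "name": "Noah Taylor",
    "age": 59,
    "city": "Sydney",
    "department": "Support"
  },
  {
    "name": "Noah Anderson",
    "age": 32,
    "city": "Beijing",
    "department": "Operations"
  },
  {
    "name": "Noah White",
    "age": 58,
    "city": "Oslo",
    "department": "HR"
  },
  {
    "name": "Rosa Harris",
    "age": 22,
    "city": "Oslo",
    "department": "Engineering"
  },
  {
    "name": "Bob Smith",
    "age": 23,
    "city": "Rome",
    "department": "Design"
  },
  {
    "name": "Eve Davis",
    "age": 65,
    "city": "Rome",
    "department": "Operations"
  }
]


Search criteria: {'age': 22, 'city': 'Oslo'}

Checking 8 records:
  Heidi Moore: {age: 30, city: New York}
  Mia Thomas: {age: 61, city: London}
  Noah Taylor: {age: 59, city: Sydney}
  Noah Anderson: {age: 32, city: Beijing}
  Noah White: {age: 58, city: Oslo}
  Rosa Harris: {age: 22, city: Oslo} <-- MATCH
  Bob Smith: {age: 23, city: Rome}
  Eve Davis: {age: 65, city: Rome}

Matches: ["Rosa Harris"]

["Rosa Harris"]


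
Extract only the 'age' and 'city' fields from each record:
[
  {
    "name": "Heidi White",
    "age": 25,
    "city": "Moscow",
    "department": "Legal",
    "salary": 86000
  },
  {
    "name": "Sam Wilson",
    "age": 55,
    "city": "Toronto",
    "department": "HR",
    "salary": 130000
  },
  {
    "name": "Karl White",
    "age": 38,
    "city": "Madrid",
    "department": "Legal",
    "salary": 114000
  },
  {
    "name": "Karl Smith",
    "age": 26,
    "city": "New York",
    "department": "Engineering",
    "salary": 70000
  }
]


Original: 4 records with fields: name, age, city, department, salary
Keep: ['age', 'city']
Drop: ['name', 'department', 'salary']
Result: 4 records, 2 fields each

[
  {
    "age": 25,
    "city": "Moscow"
  },
  {
    "age": 55,
    "city": "Toronto"
  },
  {
    "age": 38,
    "city": "Madrid"
  },
  {
    "age": 26,
    "city": "New York"
  }
]


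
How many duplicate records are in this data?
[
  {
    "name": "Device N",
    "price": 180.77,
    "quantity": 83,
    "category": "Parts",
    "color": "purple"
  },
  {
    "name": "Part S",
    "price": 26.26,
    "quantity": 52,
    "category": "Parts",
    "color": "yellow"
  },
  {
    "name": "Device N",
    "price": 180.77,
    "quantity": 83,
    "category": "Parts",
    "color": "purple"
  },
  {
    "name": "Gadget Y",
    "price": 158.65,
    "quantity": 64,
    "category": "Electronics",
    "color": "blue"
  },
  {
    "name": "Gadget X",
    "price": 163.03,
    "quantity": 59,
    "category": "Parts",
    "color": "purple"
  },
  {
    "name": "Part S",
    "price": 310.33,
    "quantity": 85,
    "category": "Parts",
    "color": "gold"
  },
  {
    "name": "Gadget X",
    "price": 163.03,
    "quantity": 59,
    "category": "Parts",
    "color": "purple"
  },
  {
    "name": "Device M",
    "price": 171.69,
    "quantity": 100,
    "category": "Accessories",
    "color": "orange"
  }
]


Checking 8 records for duplicates:

  Row 1: Device N ($180.77, qty 83)
  Row 2: Part S ($26.26, qty 52)
  Row 3: Device N ($180.77, qty 83) <-- DUPLICATE
  Row 4: Gadget Y ($158.65, qty 64)
  Row 5: Gadget X ($163.03, qty 59)
  Row 6: Part S ($310.33, qty 85)
  Row 7: Gadget X ($163.03, qty 59) <-- DUPLICATE
  Row 8: Device M ($171.69, qty 100)

Duplicates found: 2
Unique records: 6

2 duplicates, 6 unique


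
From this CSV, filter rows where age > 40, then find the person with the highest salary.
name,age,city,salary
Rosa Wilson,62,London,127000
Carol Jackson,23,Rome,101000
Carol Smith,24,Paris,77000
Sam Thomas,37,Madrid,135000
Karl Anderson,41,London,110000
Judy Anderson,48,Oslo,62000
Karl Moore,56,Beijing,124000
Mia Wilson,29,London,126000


Filter: age > 40
Sort by: salary (descending)

Filtered records (4):
  Rosa Wilson, age 62, salary $127000
  Karl Moore, age 56, salary $124000
  Karl Anderson, age 41, salary $110000
  Judy Anderson, age 48, salary $62000

Highest salary: Rosa Wilson ($127000)

Rosa Wilson


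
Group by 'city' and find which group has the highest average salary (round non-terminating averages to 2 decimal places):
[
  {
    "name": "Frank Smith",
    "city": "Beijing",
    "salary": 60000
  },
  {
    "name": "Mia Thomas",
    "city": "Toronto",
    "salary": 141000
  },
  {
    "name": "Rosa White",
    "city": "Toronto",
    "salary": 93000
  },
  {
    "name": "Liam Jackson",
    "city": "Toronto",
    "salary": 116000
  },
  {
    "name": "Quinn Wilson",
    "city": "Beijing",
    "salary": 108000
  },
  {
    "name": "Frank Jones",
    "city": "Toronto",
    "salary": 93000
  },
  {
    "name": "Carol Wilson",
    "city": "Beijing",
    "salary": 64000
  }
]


Group by: city

Groups:
  Beijing: 3 people, avg salary = 232000/3 ≈ $77333.33
  Toronto: 4 people, avg salary = 443000/4 = $110750

Highest average salary: Toronto ($110750)

Toronto ($110750)


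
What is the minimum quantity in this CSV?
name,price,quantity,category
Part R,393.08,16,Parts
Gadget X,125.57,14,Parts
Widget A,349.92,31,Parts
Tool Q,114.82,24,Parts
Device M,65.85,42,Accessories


Computing minimum quantity:
Values: [16, 14, 31, 24, 42]
Min = 14

14


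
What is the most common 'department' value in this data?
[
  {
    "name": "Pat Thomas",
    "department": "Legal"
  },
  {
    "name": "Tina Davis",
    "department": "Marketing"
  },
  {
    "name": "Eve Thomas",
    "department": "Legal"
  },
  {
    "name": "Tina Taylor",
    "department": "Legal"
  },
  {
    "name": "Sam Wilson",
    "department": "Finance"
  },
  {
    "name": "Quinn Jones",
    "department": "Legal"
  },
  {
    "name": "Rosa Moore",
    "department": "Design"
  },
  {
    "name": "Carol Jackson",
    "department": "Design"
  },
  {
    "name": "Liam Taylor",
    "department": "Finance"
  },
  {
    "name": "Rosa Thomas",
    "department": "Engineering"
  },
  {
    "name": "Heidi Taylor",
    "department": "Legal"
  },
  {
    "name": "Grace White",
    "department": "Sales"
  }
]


Counting 'department' values across 12 records:

  Legal: 5 #####
  Finance: 2 ##
  Design: 2 ##
  Marketing: 1 #
  Engineering: 1 #
  Sales: 1 #

Most common: Legal (5 times)

Legal (5 times)


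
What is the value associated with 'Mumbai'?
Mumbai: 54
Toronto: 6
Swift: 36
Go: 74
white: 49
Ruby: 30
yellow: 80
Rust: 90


Looking up key 'Mumbai'
Value: 54

54


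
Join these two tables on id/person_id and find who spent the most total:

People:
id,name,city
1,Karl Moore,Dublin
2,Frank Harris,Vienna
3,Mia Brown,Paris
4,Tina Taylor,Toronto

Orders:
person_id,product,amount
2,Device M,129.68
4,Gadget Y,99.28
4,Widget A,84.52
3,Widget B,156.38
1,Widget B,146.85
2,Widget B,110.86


Join on: people.id = orders.person_id

Joined rows:
  Frank Harris (Vienna) bought Device M for $129.68
  Tina Taylor (Toronto) bought Gadget Y for $99.28
  Tina Taylor (Toronto) bought Widget A for $84.52
  Mia Brown (Paris) bought Widget B for $156.38
  Karl Moore (Dublin) bought Widget B for $146.85
  Frank Harris (Vienna) bought Widget B for $110.86

Total per person:
  Frank Harris: $240.54
  Tina Taylor: $183.80
  Mia Brown: $156.38
  Karl Moore: $146.85

Top spender: Frank Harris ($240.54)

Frank Harris ($240.54)


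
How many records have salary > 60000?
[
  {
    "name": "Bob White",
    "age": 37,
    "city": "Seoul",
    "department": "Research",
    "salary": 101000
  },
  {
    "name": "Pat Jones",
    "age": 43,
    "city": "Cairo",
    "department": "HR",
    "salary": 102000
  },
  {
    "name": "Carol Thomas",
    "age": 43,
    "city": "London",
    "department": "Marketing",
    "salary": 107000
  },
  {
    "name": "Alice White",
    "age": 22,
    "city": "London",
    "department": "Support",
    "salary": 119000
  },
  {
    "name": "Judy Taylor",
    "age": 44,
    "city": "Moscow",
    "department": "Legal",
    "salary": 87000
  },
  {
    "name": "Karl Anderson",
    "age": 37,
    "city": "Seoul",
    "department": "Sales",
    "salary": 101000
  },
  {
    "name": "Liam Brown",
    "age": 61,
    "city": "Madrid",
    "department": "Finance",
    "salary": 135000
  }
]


Data: 7 records
Condition: salary > 60000

Checking each record:
  Bob White: 101000 MATCH
  Pat Jones: 102000 MATCH
  Carol Thomas: 107000 MATCH
  Alice White: 119000 MATCH
  Judy Taylor: 87000 MATCH
  Karl Anderson: 101000 MATCH
  Liam Brown: 135000 MATCH

Count: 7

7


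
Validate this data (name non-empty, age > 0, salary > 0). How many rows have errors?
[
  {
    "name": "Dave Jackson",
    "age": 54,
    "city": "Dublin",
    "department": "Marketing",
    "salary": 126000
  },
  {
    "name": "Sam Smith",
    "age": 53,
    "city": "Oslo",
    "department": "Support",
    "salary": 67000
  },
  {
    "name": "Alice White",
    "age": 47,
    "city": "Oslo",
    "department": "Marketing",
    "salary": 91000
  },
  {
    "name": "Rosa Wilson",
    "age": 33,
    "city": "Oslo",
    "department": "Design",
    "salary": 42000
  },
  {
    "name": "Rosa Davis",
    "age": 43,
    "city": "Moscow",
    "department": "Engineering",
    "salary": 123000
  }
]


Validating 5 records:
Rules: name non-empty, age > 0, salary > 0

  Row 1 (Dave Jackson): OK
  Row 2 (Sam Smith): OK
  Row 3 (Alice White): OK
  Row 4 (Rosa Wilson): OK
  Row 5 (Rosa Davis): OK

Total errors: 0

0 errors


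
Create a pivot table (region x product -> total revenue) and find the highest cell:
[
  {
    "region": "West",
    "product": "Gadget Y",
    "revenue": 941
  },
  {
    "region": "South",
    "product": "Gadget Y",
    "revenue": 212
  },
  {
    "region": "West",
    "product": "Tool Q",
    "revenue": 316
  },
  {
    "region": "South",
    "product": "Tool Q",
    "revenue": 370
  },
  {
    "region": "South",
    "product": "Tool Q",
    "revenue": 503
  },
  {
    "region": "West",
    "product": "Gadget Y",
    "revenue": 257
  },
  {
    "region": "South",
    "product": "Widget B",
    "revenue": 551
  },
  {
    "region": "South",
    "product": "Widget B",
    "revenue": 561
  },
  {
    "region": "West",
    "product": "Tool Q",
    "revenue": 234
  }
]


Pivot: region (rows) x product (columns) -> total revenue

     Gadget Y      Tool Q        Widget B    
South          212           873          1112  
West          1198           550             0  

Highest: West / Gadget Y = $1198

West / Gadget Y = $1198


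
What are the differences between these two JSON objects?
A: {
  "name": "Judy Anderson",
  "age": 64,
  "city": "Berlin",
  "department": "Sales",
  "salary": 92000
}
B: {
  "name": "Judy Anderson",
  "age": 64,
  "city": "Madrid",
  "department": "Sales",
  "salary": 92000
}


Comparing each field (in key order):
  name: same
  age: same
  city: DIFFERENT
  department: same
  salary: same
Differences:
  city: Berlin -> Madrid

1 field(s) changed

1 change: city


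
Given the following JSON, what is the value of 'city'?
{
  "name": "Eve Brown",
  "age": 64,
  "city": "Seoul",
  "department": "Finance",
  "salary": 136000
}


Looking up field 'city'
Value: Seoul

Seoul


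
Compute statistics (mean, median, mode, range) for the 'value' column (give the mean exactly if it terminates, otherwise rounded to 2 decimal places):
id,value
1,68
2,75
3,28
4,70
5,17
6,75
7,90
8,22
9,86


Data: [68, 75, 28, 70, 17, 75, 90, 22, 86]
Count: 9
Sum: 531
Mean: 531/9 = 59
Sorted: [17, 22, 28, 68, 70, 75, 75, 86, 90]
Median: 70.0
Mode: 75 (2 times)
Range: 90 - 17 = 73
Min: 17, Max: 90

mean=59, median=70.0, mode=75, range=73


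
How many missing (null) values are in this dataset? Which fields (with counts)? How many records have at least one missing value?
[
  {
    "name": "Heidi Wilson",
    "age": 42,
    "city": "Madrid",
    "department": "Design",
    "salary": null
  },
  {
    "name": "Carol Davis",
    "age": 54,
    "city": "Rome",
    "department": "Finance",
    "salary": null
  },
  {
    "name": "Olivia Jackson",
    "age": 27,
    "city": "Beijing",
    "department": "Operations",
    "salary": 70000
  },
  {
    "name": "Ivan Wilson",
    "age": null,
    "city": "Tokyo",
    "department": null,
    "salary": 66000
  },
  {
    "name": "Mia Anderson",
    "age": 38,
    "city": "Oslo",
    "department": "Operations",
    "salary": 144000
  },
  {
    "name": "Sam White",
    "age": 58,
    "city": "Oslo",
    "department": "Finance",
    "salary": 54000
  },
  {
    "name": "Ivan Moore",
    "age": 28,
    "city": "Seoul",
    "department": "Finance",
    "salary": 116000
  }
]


Checking for missing (null) values in 7 records:

  Heidi Wilson: salary
  Carol Davis: salary
  Olivia Jackson: complete
  Ivan Wilson: age, department
  Mia Anderson: complete
  Sam White: complete
  Ivan Moore: complete

Per field:
  name: 0 missing
  age: 1 missing
  city: 0 missing
  department: 1 missing
  salary: 2 missing

Total missing values: 4
Records with any missing: 3

4 missing values (age: 1, department: 1, salary: 2); 3 incomplete records


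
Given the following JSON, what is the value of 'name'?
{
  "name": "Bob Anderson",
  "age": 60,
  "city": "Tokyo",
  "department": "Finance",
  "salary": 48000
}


Looking up field 'name'
Value: Bob Anderson

Bob Anderson


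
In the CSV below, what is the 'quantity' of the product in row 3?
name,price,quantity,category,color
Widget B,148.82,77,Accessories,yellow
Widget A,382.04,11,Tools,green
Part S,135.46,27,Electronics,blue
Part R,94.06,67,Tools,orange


Query: Row 3 ('Part S'), column 'quantity'
Value: 27

27


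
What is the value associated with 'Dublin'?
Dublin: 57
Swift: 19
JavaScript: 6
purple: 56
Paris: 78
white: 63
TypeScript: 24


Looking up key 'Dublin'
Value: 57

57


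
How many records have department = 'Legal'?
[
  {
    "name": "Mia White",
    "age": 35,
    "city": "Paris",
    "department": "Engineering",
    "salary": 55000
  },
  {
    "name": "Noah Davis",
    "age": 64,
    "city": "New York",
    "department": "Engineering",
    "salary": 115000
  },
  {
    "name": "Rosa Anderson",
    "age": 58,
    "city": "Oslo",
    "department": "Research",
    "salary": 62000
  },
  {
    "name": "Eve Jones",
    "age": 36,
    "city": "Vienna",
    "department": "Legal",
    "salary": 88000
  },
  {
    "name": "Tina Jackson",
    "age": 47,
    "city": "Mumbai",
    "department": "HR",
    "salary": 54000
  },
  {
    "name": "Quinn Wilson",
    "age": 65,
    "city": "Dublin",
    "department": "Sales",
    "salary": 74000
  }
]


Data: 6 records
Condition: department = 'Legal'

Checking each record:
  Mia White: Engineering
  Noah Davis: Engineering
  Rosa Anderson: Research
  Eve Jones: Legal MATCH
  Tina Jackson: HR
  Quinn Wilson: Sales

Count: 1

1


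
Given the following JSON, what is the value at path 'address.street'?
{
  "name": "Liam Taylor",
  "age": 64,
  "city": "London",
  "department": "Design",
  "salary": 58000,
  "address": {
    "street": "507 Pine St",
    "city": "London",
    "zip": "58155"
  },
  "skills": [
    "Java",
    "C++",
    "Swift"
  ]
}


Query: address.street
Path: address -> street
Value: 507 Pine St

507 Pine St


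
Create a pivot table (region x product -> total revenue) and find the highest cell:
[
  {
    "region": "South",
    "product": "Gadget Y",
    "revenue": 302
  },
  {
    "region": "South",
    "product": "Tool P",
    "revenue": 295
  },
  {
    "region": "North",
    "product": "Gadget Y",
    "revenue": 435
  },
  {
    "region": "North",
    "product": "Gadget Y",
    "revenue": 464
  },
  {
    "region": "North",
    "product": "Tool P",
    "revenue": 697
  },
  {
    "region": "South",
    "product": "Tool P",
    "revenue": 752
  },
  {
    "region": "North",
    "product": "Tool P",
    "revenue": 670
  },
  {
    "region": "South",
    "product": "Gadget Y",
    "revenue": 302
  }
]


Pivot: region (rows) x product (columns) -> total revenue

     Gadget Y      Tool P      
North          899          1367  
South          604          1047  

Highest: North / Tool P = $1367

North / Tool P = $1367


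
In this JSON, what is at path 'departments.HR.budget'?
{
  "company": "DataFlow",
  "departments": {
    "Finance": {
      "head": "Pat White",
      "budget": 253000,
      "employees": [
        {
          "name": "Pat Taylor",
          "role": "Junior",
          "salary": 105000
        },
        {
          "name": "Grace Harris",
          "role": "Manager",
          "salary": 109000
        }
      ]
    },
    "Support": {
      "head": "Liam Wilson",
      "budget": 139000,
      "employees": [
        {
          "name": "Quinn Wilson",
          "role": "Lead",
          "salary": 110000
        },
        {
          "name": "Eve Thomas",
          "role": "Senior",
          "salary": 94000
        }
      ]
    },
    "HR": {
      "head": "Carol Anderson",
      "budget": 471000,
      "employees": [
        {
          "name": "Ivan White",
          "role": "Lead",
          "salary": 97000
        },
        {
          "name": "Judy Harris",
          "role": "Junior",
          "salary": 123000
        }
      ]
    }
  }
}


Path: departments.HR.budget

Navigate:
  -> departments
  -> HR
  -> budget = 471000

471000


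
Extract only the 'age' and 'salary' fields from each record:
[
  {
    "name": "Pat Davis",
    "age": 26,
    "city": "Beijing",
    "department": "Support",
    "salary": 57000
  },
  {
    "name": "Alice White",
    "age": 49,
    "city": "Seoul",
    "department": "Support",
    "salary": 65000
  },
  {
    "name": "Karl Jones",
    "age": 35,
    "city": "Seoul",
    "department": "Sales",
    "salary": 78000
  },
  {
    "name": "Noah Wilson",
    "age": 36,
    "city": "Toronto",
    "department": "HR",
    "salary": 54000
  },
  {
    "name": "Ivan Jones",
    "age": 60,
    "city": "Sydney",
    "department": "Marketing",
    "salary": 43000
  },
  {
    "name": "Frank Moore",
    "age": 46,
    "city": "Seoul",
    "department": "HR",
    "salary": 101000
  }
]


Original: 6 records with fields: name, age, city, department, salary
Keep: ['age', 'salary']
Drop: ['name', 'city', 'department']
Result: 6 records, 2 fields each

[
  {
    "age": 26,
    "salary": 57000
  },
  {
    "age": 49,
    "salary": 65000
  },
  {
    "age": 35,
    "salary": 78000
  },
  {
    "age": 36,
    "salary": 54000
  },
  {
    "age": 60,
    "salary": 43000
  },
  {
    "age": 46,
    "salary": 101000
  }
]


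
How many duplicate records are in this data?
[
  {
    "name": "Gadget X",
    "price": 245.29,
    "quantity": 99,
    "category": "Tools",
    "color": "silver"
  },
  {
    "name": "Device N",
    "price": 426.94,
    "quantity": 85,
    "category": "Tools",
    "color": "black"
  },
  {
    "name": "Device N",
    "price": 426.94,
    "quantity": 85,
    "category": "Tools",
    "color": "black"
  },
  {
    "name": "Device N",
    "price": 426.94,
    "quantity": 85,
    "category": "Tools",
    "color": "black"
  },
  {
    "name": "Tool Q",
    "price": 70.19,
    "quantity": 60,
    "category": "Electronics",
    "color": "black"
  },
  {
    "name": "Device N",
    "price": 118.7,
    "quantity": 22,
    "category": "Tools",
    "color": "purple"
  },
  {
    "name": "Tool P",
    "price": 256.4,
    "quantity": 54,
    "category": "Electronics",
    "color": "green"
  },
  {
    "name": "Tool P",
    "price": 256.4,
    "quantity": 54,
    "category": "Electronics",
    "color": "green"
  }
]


Checking 8 records for duplicates:

  Row 1: Gadget X ($245.29, qty 99)
  Row 2: Device N ($426.94, qty 85)
  Row 3: Device N ($426.94, qty 85) <-- DUPLICATE
  Row 4: Device N ($426.94, qty 85) <-- DUPLICATE
  Row 5: Tool Q ($70.19, qty 60)
  Row 6: Device N ($118.7, qty 22)
  Row 7: Tool P ($256.4, qty 54)
  Row 8: Tool P ($256.4, qty 54) <-- DUPLICATE

Duplicates found: 3
Unique records: 5

3 duplicates, 5 unique


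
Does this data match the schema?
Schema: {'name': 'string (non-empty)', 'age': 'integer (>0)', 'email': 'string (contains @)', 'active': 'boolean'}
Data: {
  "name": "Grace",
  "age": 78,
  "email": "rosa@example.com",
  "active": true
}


Validating each field against schema:
  name: OK (non-empty string)
  age: OK (positive integer)
  email: OK (string with @)
  active: OK (boolean)

Result: VALID

VALID


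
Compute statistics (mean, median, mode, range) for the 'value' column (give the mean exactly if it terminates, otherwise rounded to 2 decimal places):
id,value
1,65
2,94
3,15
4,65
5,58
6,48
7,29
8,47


Data: [65, 94, 15, 65, 58, 48, 29, 47]
Count: 8
Sum: 421
Mean: 421/8 = 52.625
Sorted: [15, 29, 47, 48, 58, 65, 65, 94]
Median: 53.0
Mode: 65 (2 times)
Range: 94 - 15 = 79
Min: 15, Max: 94

mean=52.625, median=53.0, mode=65, range=79


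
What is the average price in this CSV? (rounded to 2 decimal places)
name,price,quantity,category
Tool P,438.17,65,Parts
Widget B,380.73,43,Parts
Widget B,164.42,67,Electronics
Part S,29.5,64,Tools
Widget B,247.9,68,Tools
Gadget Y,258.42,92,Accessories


Computing average price:
Values: [438.17, 380.73, 164.42, 29.5, 247.9, 258.42]
Sum = 1519.14
Count = 6
Average = 1519.14/6 = 253.19

253.19


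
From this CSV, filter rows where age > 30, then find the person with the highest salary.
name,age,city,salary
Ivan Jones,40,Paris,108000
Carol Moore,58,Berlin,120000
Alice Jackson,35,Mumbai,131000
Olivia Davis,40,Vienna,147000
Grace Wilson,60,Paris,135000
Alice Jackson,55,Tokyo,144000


Filter: age > 30
Sort by: salary (descending)

Filtered records (6):
  Olivia Davis, age 40, salary $147000
  Alice Jackson, age 55, salary $144000
  Grace Wilson, age 60, salary $135000
  Alice Jackson, age 35, salary $131000
  Carol Moore, age 58, salary $120000
  Ivan Jones, age 40, salary $108000

Highest salary: Olivia Davis ($147000)

Olivia Davis


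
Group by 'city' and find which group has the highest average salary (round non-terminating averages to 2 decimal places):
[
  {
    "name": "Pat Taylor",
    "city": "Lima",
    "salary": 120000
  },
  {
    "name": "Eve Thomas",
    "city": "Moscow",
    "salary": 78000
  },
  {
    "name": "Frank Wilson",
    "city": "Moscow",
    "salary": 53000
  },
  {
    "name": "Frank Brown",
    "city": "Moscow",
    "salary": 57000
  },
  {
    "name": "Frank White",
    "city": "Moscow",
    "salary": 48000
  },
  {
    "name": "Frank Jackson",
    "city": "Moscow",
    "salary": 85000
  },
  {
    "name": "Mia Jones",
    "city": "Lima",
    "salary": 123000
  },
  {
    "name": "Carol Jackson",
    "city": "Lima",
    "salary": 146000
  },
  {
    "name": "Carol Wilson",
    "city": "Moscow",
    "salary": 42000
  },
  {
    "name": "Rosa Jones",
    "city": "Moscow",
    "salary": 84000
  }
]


Group by: city

Groups:
  Lima: 3 people, avg salary = 389000/3 ≈ $129666.67
  Moscow: 7 people, avg salary = 447000/7 ≈ $63857.14

Highest average salary: Lima (≈$129666.67)

Lima (≈$129666.67)


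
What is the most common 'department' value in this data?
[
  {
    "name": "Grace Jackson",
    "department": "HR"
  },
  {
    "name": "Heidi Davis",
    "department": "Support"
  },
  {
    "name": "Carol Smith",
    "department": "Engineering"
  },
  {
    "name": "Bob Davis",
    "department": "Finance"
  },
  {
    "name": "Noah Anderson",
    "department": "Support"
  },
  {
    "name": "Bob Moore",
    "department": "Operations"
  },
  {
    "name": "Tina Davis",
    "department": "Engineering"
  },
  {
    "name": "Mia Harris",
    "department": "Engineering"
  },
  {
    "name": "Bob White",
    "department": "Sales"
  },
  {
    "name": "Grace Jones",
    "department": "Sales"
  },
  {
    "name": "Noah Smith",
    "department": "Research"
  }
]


Counting 'department' values across 11 records:

  Engineering: 3 ###
  Support: 2 ##
  Sales: 2 ##
  HR: 1 #
  Finance: 1 #
  Operations: 1 #
  Research: 1 #

Most common: Engineering (3 times)

Engineering (3 times)


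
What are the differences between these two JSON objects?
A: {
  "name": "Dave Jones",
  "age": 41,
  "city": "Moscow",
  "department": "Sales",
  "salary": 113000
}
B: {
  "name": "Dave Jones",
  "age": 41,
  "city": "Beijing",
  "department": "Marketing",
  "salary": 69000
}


Comparing each field (in key order):
  name: same
  age: same
  city: DIFFERENT
  department: DIFFERENT
  salary: DIFFERENT
Differences:
  city: Moscow -> Beijing
  department: Sales -> Marketing
  salary: 113000 -> 69000

3 field(s) changed

3 changes: city, department, salary


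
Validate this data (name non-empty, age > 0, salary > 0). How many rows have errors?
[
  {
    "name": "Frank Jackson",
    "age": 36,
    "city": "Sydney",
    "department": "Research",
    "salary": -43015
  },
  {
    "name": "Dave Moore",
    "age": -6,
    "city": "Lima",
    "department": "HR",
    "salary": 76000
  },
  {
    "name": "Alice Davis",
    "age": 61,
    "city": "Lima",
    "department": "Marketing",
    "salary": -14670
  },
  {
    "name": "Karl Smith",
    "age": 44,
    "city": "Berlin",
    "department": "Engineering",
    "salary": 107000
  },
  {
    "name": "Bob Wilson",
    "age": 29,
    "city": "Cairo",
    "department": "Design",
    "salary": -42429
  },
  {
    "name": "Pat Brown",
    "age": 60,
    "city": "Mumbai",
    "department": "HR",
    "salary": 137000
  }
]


Validating 6 records:
Rules: name non-empty, age > 0, salary > 0

  Row 1 (Frank Jackson): negative salary: -43015
  Row 2 (Dave Moore): negative age: -6
  Row 3 (Alice Davis): negative salary: -14670
  Row 4 (Karl Smith): OK
  Row 5 (Bob Wilson): negative salary: -42429
  Row 6 (Pat Brown): OK

Total errors: 4

4 errors


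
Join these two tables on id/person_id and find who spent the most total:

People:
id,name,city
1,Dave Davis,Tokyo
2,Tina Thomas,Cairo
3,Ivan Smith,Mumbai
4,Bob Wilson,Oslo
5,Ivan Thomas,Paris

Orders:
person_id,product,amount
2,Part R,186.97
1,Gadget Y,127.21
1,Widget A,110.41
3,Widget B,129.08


Join on: people.id = orders.person_id

Joined rows:
  Tina Thomas (Cairo) bought Part R for $186.97
  Dave Davis (Tokyo) bought Gadget Y for $127.21
  Dave Davis (Tokyo) bought Widget A for $110.41
  Ivan Smith (Mumbai) bought Widget B for $129.08

Total per person:
  Dave Davis: $237.62
  Tina Thomas: $186.97
  Ivan Smith: $129.08

Top spender: Dave Davis ($237.62)

Dave Davis ($237.62)


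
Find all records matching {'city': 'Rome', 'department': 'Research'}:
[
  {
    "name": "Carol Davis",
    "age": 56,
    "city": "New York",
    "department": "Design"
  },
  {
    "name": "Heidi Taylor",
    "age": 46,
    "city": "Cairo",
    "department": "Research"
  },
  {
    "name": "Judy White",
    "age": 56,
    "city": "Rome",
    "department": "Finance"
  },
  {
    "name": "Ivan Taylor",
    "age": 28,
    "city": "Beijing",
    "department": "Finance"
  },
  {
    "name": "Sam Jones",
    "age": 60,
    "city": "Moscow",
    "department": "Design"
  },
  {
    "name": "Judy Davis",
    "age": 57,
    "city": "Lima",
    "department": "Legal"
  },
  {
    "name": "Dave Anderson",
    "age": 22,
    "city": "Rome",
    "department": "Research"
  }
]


Search criteria: {'city': 'Rome', 'department': 'Research'}

Checking 7 records:
  Carol Davis: {city: New York, department: Design}
  Heidi Taylor: {city: Cairo, department: Research}
  Judy White: {city: Rome, department: Finance}
  Ivan Taylor: {city: Beijing, department: Finance}
  Sam Jones: {city: Moscow, department: Design}
  Judy Davis: {city: Lima, department: Legal}
  Dave Anderson: {city: Rome, department: Research} <-- MATCH

Matches: ["Dave Anderson"]

["Dave Anderson"]


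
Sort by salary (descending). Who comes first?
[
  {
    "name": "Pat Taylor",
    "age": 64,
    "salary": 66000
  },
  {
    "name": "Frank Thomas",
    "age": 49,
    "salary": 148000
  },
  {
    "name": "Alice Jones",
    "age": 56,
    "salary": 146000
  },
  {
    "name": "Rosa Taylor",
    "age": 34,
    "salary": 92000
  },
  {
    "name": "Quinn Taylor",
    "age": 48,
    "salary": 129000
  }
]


Sort by: salary (descending)

Sorted order:
  1. Frank Thomas (salary = 148000)
  2. Alice Jones (salary = 146000)
  3. Quinn Taylor (salary = 129000)
  4. Rosa Taylor (salary = 92000)
  5. Pat Taylor (salary = 66000)

First: Frank Thomas

Frank Thomas


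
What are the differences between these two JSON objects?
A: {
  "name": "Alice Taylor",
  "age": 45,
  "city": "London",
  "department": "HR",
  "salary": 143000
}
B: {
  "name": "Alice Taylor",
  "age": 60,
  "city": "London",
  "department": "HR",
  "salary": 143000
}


Comparing each field (in key order):
  name: same
  age: DIFFERENT
  city: same
  department: same
  salary: same
Differences:
  age: 45 -> 60

1 field(s) changed

1 change: age


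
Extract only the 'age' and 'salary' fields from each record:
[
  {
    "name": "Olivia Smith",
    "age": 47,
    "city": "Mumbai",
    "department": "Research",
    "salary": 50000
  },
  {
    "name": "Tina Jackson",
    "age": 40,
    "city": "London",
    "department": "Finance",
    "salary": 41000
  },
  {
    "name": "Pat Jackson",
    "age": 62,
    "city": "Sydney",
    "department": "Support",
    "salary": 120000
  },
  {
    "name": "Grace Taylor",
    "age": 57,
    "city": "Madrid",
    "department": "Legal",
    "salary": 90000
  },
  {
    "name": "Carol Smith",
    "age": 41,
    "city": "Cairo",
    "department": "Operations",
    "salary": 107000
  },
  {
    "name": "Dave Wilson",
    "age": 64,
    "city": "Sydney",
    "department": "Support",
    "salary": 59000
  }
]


Original: 6 records with fields: name, age, city, department, salary
Keep: ['age', 'salary']
Drop: ['name', 'city', 'department']
Result: 6 records, 2 fields each

[
  {
    "age": 47,
    "salary": 50000
  },
  {
    "age": 40,
    "salary": 41000
  },
  {
    "age": 62,
    "salary": 120000
  },
  {
    "age": 57,
    "salary": 90000
  },
  {
    "age": 41,
    "salary": 107000
  },
  {
    "age": 64,
    "salary": 59000
  }
]


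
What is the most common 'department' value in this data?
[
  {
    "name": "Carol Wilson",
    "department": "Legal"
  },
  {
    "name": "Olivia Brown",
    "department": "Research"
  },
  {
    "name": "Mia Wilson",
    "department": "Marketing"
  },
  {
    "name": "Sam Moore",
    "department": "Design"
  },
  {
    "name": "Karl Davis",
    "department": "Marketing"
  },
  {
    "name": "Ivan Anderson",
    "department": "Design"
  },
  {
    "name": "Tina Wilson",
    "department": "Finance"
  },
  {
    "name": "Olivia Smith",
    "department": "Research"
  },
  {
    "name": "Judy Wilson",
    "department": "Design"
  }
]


Counting 'department' values across 9 records:

  Design: 3 ###
  Research: 2 ##
  Marketing: 2 ##
  Legal: 1 #
  Finance: 1 #

Most common: Design (3 times)

Design (3 times)


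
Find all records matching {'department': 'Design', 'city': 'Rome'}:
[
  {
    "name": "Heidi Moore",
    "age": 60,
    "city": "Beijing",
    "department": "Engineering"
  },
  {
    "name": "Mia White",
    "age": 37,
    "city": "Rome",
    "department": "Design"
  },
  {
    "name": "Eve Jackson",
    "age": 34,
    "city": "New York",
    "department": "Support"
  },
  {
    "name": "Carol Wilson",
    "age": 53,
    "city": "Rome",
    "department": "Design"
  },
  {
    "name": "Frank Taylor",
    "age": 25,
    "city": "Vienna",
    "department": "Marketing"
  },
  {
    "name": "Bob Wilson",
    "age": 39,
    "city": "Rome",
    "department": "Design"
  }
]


Search criteria: {'department': 'Design', 'city': 'Rome'}

Checking 6 records:
  Heidi Moore: {department: Engineering, city: Beijing}
  Mia White: {department: Design, city: Rome} <-- MATCH
  Eve Jackson: {department: Support, city: New York}
  Carol Wilson: {department: Design, city: Rome} <-- MATCH
  Frank Taylor: {department: Marketing, city: Vienna}
  Bob Wilson: {department: Design, city: Rome} <-- MATCH

Matches: ["Mia White", "Carol Wilson", "Bob Wilson"]

["Mia White", "Carol Wilson", "Bob Wilson"]


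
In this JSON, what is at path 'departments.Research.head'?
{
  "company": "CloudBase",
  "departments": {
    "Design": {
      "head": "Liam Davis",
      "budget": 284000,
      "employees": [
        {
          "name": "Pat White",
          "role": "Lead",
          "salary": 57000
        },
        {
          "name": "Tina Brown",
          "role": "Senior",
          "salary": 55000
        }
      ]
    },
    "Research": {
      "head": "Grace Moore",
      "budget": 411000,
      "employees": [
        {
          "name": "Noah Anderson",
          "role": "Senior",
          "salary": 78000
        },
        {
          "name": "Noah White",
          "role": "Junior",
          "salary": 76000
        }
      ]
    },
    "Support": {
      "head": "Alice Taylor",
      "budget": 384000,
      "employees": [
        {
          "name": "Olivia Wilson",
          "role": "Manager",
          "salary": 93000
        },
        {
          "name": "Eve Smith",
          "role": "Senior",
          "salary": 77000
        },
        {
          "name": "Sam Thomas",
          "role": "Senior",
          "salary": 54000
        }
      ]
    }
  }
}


Path: departments.Research.head

Navigate:
  -> departments
  -> Research
  -> head = 'Grace Moore'

Grace Moore


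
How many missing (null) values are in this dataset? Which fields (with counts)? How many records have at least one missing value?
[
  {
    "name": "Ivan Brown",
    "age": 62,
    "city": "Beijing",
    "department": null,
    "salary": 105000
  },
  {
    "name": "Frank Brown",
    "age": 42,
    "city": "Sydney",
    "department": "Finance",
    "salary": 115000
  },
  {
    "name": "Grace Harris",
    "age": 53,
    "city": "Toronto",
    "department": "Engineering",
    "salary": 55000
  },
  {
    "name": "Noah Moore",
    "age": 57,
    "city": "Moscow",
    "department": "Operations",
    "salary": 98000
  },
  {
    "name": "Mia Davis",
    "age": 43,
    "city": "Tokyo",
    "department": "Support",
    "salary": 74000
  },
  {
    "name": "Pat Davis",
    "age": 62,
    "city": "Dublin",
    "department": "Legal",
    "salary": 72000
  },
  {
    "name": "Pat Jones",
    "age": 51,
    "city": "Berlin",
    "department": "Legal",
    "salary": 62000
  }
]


Checking for missing (null) values in 7 records:

  Ivan Brown: department
  Frank Brown: complete
  Grace Harris: complete
  Noah Moore: complete
  Mia Davis: complete
  Pat Davis: complete
  Pat Jones: complete

Per field:
  name: 0 missing
  age: 0 missing
  city: 0 missing
  department: 1 missing
  salary: 0 missing

Total missing values: 1
Records with any missing: 1

1 missing values (department: 1); 1 incomplete records


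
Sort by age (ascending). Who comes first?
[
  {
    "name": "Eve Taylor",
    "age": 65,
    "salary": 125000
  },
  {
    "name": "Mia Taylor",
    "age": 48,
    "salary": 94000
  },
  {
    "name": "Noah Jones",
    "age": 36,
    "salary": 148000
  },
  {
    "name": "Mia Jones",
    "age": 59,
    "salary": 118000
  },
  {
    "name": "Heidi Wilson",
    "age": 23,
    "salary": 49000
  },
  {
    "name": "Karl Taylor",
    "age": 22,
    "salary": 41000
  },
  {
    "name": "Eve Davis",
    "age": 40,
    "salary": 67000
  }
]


Sort by: age (ascending)

Sorted order:
  1. Karl Taylor (age = 22)
  2. Heidi Wilson (age = 23)
  3. Noah Jones (age = 36)
  4. Eve Davis (age = 40)
  5. Mia Taylor (age = 48)
  6. Mia Jones (age = 59)
  7. Eve Taylor (age = 65)

First: Karl Taylor

Karl Taylor


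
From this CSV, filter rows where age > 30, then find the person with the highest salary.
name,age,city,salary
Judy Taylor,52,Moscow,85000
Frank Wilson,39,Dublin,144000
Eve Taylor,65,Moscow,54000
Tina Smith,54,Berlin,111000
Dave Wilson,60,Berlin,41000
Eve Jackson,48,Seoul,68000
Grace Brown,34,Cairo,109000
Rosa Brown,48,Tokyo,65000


Filter: age > 30
Sort by: salary (descending)

Filtered records (8):
  Frank Wilson, age 39, salary $144000
  Tina Smith, age 54, salary $111000
  Grace Brown, age 34, salary $109000
  Judy Taylor, age 52, salary $85000
  Eve Jackson, age 48, salary $68000
  Rosa Brown, age 48, salary $65000
  Eve Taylor, age 65, salary $54000
  Dave Wilson, age 60, salary $41000

Highest salary: Frank Wilson ($144000)

Frank Wilson


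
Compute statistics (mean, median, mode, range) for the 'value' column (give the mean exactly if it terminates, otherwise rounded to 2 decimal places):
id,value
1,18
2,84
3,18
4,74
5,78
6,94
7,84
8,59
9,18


Data: [18, 84, 18, 74, 78, 94, 84, 59, 18]
Count: 9
Sum: 527
Mean: 527/9 ≈ 58.56 (rounded to 2 decimal places)
Sorted: [18, 18, 18, 59, 74, 78, 84, 84, 94]
Median: 74.0
Mode: 18 (3 times)
Range: 94 - 18 = 76
Min: 18, Max: 94

mean≈58.56, median=74.0, mode=18, range=76


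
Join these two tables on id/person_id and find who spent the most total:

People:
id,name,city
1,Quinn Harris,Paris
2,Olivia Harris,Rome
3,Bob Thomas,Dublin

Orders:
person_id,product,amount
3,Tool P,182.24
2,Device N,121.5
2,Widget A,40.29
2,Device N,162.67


Join on: people.id = orders.person_id

Joined rows:
  Bob Thomas (Dublin) bought Tool P for $182.24
  Olivia Harris (Rome) bought Device N for $121.5
  Olivia Harris (Rome) bought Widget A for $40.29
  Olivia Harris (Rome) bought Device N for $162.67

Total per person:
  Olivia Harris: $324.46
  Bob Thomas: $182.24

Top spender: Olivia Harris ($324.46)

Olivia Harris ($324.46)


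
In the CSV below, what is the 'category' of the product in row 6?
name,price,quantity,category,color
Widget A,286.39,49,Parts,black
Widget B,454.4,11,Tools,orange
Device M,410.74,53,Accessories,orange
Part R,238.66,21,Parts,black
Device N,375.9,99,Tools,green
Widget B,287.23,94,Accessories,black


Query: Row 6 ('Widget B'), column 'category'
Value: Accessories

Accessories


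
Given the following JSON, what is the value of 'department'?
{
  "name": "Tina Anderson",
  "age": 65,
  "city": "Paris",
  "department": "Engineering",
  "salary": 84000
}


Looking up field 'department'
Value: Engineering

Engineering


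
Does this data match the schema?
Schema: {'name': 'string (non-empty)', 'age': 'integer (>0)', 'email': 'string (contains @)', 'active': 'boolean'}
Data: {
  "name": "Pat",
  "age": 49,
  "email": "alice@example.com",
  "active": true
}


Validating each field against schema:
  name: OK (non-empty string)
  age: OK (positive integer)
  email: OK (string with @)
  active: OK (boolean)

Result: VALID

VALID


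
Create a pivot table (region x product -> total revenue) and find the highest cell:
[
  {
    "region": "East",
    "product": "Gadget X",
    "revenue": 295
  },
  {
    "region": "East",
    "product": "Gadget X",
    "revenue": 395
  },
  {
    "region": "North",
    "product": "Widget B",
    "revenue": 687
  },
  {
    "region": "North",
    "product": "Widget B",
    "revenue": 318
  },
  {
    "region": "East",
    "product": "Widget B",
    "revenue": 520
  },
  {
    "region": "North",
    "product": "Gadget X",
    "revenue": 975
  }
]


Pivot: region (rows) x product (columns) -> total revenue

     Gadget X      Widget B    
East           690           520  
North          975          1005  

Highest: North / Widget B = $1005

North / Widget B = $1005


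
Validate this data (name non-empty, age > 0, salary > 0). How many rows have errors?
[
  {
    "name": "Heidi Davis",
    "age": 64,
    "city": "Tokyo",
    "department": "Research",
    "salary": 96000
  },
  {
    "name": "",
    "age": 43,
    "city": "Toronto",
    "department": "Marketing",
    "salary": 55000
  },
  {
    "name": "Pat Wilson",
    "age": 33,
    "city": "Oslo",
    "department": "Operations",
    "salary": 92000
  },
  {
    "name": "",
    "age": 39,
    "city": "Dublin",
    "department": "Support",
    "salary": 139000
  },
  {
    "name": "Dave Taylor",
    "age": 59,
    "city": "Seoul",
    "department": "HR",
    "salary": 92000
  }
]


Validating 5 records:
Rules: name non-empty, age > 0, salary > 0

  Row 1 (Heidi Davis): OK
  Row 2 (???): empty name
  Row 3 (Pat Wilson): OK
  Row 4 (???): empty name
  Row 5 (Dave Taylor): OK

Total errors: 2

2 errors


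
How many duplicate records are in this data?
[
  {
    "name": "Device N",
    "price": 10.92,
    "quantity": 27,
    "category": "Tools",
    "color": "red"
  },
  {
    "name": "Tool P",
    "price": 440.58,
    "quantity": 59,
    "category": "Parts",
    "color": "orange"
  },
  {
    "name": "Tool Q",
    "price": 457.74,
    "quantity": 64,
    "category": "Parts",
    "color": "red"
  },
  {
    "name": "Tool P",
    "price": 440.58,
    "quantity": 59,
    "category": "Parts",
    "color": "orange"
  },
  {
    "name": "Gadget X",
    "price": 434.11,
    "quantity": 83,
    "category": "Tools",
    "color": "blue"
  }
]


Checking 5 records for duplicates:

  Row 1: Device N ($10.92, qty 27)
  Row 2: Tool P ($440.58, qty 59)
  Row 3: Tool Q ($457.74, qty 64)
  Row 4: Tool P ($440.58, qty 59) <-- DUPLICATE
  Row 5: Gadget X ($434.11, qty 83)

Duplicates found: 1
Unique records: 4

1 duplicates, 4 unique
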